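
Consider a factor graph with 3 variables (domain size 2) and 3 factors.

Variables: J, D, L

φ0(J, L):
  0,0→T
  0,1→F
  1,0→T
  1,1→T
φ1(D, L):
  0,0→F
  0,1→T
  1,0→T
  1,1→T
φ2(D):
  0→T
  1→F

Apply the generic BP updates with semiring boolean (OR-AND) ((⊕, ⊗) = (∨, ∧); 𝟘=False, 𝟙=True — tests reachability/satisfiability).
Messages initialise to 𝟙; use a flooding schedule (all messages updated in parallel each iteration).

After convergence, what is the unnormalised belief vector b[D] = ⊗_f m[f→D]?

init: all messages = 𝟙 over 2 values
r1 m[φ0→J] = [T, T]
r1 m[φ0→L] = [T, T]
r1 m[φ1→D] = [T, T]
r1 m[φ1→L] = [T, T]
r1 m[φ2→D] = [T, F]
r1 m[J→φ0] = [T, T]
r1 m[D→φ1] = [T, T]
r1 m[D→φ2] = [T, T]
r1 m[L→φ0] = [T, T]
r1 m[L→φ1] = [T, T]
r2 m[φ0→J] = [T, T]
r2 m[φ0→L] = [T, T]
r2 m[φ1→D] = [T, T]
r2 m[φ1→L] = [T, T]
r2 m[φ2→D] = [T, F]
r2 m[J→φ0] = [T, T]
r2 m[D→φ1] = [T, F]
r2 m[D→φ2] = [T, T]
r2 m[L→φ0] = [T, T]
r2 m[L→φ1] = [T, T]
r3 m[φ0→J] = [T, T]
r3 m[φ0→L] = [T, T]
r3 m[φ1→D] = [T, T]
r3 m[φ1→L] = [F, T]
r3 m[φ2→D] = [T, F]
r3 m[J→φ0] = [T, T]
r3 m[D→φ1] = [T, F]
r3 m[D→φ2] = [T, T]
r3 m[L→φ0] = [T, T]
r3 m[L→φ1] = [T, T]
r4 m[φ0→J] = [T, T]
r4 m[φ0→L] = [T, T]
r4 m[φ1→D] = [T, T]
r4 m[φ1→L] = [F, T]
r4 m[φ2→D] = [T, F]
r4 m[J→φ0] = [T, T]
r4 m[D→φ1] = [T, F]
r4 m[D→φ2] = [T, T]
r4 m[L→φ0] = [F, T]
r4 m[L→φ1] = [T, T]
r5 m[φ0→J] = [F, T]
r5 m[φ0→L] = [T, T]
r5 m[φ1→D] = [T, T]
r5 m[φ1→L] = [F, T]
r5 m[φ2→D] = [T, F]
r5 m[J→φ0] = [T, T]
r5 m[D→φ1] = [T, F]
r5 m[D→φ2] = [T, T]
r5 m[L→φ0] = [F, T]
r5 m[L→φ1] = [T, T]
r6 m[φ0→J] = [F, T]
r6 m[φ0→L] = [T, T]
r6 m[φ1→D] = [T, T]
r6 m[φ1→L] = [F, T]
r6 m[φ2→D] = [T, F]
r6 m[J→φ0] = [T, T]
r6 m[D→φ1] = [T, F]
r6 m[D→φ2] = [T, T]
r6 m[L→φ0] = [F, T]
r6 m[L→φ1] = [T, T]
fixed point reached at round 6
b[D] = ⊗ incoming = [T, F]

b[D] = [T, F]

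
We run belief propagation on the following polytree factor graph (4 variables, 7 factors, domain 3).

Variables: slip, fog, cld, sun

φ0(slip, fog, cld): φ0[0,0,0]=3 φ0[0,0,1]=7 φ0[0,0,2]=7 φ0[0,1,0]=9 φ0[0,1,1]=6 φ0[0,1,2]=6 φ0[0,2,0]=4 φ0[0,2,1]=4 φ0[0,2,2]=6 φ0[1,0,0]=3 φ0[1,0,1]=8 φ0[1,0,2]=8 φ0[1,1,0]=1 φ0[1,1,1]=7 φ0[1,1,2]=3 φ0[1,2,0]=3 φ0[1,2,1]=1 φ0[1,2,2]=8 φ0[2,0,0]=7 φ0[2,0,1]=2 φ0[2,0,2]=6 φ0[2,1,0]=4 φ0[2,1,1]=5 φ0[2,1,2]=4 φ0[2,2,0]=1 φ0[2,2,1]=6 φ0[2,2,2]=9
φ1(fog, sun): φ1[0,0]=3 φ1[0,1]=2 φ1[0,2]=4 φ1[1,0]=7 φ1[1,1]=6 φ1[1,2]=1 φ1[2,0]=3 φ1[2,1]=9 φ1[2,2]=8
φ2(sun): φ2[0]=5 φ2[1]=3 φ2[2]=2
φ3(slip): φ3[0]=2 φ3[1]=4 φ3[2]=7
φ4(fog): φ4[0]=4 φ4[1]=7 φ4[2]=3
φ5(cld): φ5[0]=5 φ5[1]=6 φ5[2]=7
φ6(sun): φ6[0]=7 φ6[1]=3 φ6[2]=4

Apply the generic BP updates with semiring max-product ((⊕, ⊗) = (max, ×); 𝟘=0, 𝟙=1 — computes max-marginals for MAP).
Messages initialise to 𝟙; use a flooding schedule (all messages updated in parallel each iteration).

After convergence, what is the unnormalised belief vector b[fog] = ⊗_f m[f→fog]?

init: all messages = 𝟙 over 3 values
r1 m[φ0→slip] = [9, 8, 9]
r1 m[φ0→fog] = [8, 9, 9]
r1 m[φ0→cld] = [9, 8, 9]
r1 m[φ1→fog] = [4, 7, 9]
r1 m[φ1→sun] = [7, 9, 8]
r1 m[φ2→sun] = [5, 3, 2]
r1 m[φ3→slip] = [2, 4, 7]
r1 m[φ4→fog] = [4, 7, 3]
r1 m[φ5→cld] = [5, 6, 7]
r1 m[φ6→sun] = [7, 3, 4]
r1 m[slip→φ0] = [1, 1, 1]
r1 m[slip→φ3] = [1, 1, 1]
r1 m[fog→φ0] = [1, 1, 1]
r1 m[fog→φ1] = [1, 1, 1]
r1 m[fog→φ4] = [1, 1, 1]
r1 m[cld→φ0] = [1, 1, 1]
r1 m[cld→φ5] = [1, 1, 1]
r1 m[sun→φ1] = [1, 1, 1]
r1 m[sun→φ2] = [1, 1, 1]
r1 m[sun→φ6] = [1, 1, 1]
r2 m[φ0→slip] = [9, 8, 9]
r2 m[φ0→fog] = [8, 9, 9]
r2 m[φ0→cld] = [9, 8, 9]
r2 m[φ1→fog] = [4, 7, 9]
r2 m[φ1→sun] = [7, 9, 8]
r2 m[φ2→sun] = [5, 3, 2]
r2 m[φ3→slip] = [2, 4, 7]
r2 m[φ4→fog] = [4, 7, 3]
r2 m[φ5→cld] = [5, 6, 7]
r2 m[φ6→sun] = [7, 3, 4]
r2 m[slip→φ0] = [2, 4, 7]
r2 m[slip→φ3] = [9, 8, 9]
r2 m[fog→φ0] = [16, 49, 27]
r2 m[fog→φ1] = [32, 63, 27]
r2 m[fog→φ4] = [32, 63, 81]
r2 m[cld→φ0] = [5, 6, 7]
r2 m[cld→φ5] = [9, 8, 9]
r2 m[sun→φ1] = [35, 9, 8]
r2 m[sun→φ2] = [49, 27, 32]
r2 m[sun→φ6] = [35, 27, 16]
r3 m[φ0→slip] = [2205, 2058, 1701]
r3 m[φ0→fog] = [294, 210, 441]
r3 m[φ0→cld] = [1372, 1715, 1701]
r3 m[φ1→fog] = [105, 245, 105]
r3 m[φ1→sun] = [441, 378, 216]
r3 m[φ2→sun] = [5, 3, 2]
r3 m[φ3→slip] = [2, 4, 7]
r3 m[φ4→fog] = [4, 7, 3]
r3 m[φ5→cld] = [5, 6, 7]
r3 m[φ6→sun] = [7, 3, 4]
r3 m[slip→φ0] = [2, 4, 7]
r3 m[slip→φ3] = [9, 8, 9]
r3 m[fog→φ0] = [16, 49, 27]
r3 m[fog→φ1] = [32, 63, 27]
r3 m[fog→φ4] = [32, 63, 81]
r3 m[cld→φ0] = [5, 6, 7]
r3 m[cld→φ5] = [9, 8, 9]
r3 m[sun→φ1] = [35, 9, 8]
r3 m[sun→φ2] = [49, 27, 32]
r3 m[sun→φ6] = [35, 27, 16]
r4 m[φ0→slip] = [2205, 2058, 1701]
r4 m[φ0→fog] = [294, 210, 441]
r4 m[φ0→cld] = [1372, 1715, 1701]
r4 m[φ1→fog] = [105, 245, 105]
r4 m[φ1→sun] = [441, 378, 216]
r4 m[φ2→sun] = [5, 3, 2]
r4 m[φ3→slip] = [2, 4, 7]
r4 m[φ4→fog] = [4, 7, 3]
r4 m[φ5→cld] = [5, 6, 7]
r4 m[φ6→sun] = [7, 3, 4]
r4 m[slip→φ0] = [2, 4, 7]
r4 m[slip→φ3] = [2205, 2058, 1701]
r4 m[fog→φ0] = [420, 1715, 315]
r4 m[fog→φ1] = [1176, 1470, 1323]
r4 m[fog→φ4] = [30870, 51450, 46305]
r4 m[cld→φ0] = [5, 6, 7]
r4 m[cld→φ5] = [1372, 1715, 1701]
r4 m[sun→φ1] = [35, 9, 8]
r4 m[sun→φ2] = [3087, 1134, 864]
r4 m[sun→φ6] = [2205, 1134, 432]
r5 m[φ0→slip] = [77175, 72030, 51450]
r5 m[φ0→fog] = [294, 210, 441]
r5 m[φ0→cld] = [48020, 60025, 48020]
r5 m[φ1→fog] = [105, 245, 105]
r5 m[φ1→sun] = [10290, 11907, 10584]
r5 m[φ2→sun] = [5, 3, 2]
r5 m[φ3→slip] = [2, 4, 7]
r5 m[φ4→fog] = [4, 7, 3]
r5 m[φ5→cld] = [5, 6, 7]
r5 m[φ6→sun] = [7, 3, 4]
r5 m[slip→φ0] = [2, 4, 7]
r5 m[slip→φ3] = [2205, 2058, 1701]
r5 m[fog→φ0] = [420, 1715, 315]
r5 m[fog→φ1] = [1176, 1470, 1323]
r5 m[fog→φ4] = [30870, 51450, 46305]
r5 m[cld→φ0] = [5, 6, 7]
r5 m[cld→φ5] = [1372, 1715, 1701]
r5 m[sun→φ1] = [35, 9, 8]
r5 m[sun→φ2] = [3087, 1134, 864]
r5 m[sun→φ6] = [2205, 1134, 432]
r6 m[φ0→slip] = [77175, 72030, 51450]
r6 m[φ0→fog] = [294, 210, 441]
r6 m[φ0→cld] = [48020, 60025, 48020]
r6 m[φ1→fog] = [105, 245, 105]
r6 m[φ1→sun] = [10290, 11907, 10584]
r6 m[φ2→sun] = [5, 3, 2]
r6 m[φ3→slip] = [2, 4, 7]
r6 m[φ4→fog] = [4, 7, 3]
r6 m[φ5→cld] = [5, 6, 7]
r6 m[φ6→sun] = [7, 3, 4]
r6 m[slip→φ0] = [2, 4, 7]
r6 m[slip→φ3] = [77175, 72030, 51450]
r6 m[fog→φ0] = [420, 1715, 315]
r6 m[fog→φ1] = [1176, 1470, 1323]
r6 m[fog→φ4] = [30870, 51450, 46305]
r6 m[cld→φ0] = [5, 6, 7]
r6 m[cld→φ5] = [48020, 60025, 48020]
r6 m[sun→φ1] = [35, 9, 8]
r6 m[sun→φ2] = [72030, 35721, 42336]
r6 m[sun→φ6] = [51450, 35721, 21168]
r7 m[φ0→slip] = [77175, 72030, 51450]
r7 m[φ0→fog] = [294, 210, 441]
r7 m[φ0→cld] = [48020, 60025, 48020]
r7 m[φ1→fog] = [105, 245, 105]
r7 m[φ1→sun] = [10290, 11907, 10584]
r7 m[φ2→sun] = [5, 3, 2]
r7 m[φ3→slip] = [2, 4, 7]
r7 m[φ4→fog] = [4, 7, 3]
r7 m[φ5→cld] = [5, 6, 7]
r7 m[φ6→sun] = [7, 3, 4]
r7 m[slip→φ0] = [2, 4, 7]
r7 m[slip→φ3] = [77175, 72030, 51450]
r7 m[fog→φ0] = [420, 1715, 315]
r7 m[fog→φ1] = [1176, 1470, 1323]
r7 m[fog→φ4] = [30870, 51450, 46305]
r7 m[cld→φ0] = [5, 6, 7]
r7 m[cld→φ5] = [48020, 60025, 48020]
r7 m[sun→φ1] = [35, 9, 8]
r7 m[sun→φ2] = [72030, 35721, 42336]
r7 m[sun→φ6] = [51450, 35721, 21168]
fixed point reached at round 7
b[fog] = ⊗ incoming = [123480, 360150, 138915]

b[fog] = [123480, 360150, 138915]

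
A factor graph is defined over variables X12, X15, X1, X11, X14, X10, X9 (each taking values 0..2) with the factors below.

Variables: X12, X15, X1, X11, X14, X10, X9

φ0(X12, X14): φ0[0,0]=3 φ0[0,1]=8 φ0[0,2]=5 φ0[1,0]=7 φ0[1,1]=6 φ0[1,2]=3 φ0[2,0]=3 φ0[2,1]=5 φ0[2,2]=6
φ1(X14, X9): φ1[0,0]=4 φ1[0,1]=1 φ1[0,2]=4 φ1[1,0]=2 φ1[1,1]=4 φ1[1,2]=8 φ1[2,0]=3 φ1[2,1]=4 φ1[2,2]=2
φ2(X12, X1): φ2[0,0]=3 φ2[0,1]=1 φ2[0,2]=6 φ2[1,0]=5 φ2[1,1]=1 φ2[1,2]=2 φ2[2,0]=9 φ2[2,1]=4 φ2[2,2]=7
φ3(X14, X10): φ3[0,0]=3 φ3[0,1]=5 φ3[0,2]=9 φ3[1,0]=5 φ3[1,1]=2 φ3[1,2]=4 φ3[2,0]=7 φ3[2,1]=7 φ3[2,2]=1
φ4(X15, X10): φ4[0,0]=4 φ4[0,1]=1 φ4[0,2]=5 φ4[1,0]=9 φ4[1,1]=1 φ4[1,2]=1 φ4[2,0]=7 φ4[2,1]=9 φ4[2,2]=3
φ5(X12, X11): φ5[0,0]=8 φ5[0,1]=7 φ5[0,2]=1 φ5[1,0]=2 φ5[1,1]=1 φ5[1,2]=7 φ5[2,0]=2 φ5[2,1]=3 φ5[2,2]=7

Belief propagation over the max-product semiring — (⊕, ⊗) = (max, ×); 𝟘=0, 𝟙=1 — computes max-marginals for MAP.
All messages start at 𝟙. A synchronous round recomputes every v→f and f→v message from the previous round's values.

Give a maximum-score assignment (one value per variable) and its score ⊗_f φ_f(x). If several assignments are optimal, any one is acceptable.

init: all messages = 𝟙 over 3 values
r1 m[φ0→X12] = [8, 7, 6]
r1 m[φ0→X14] = [7, 8, 6]
r1 m[φ1→X14] = [4, 8, 4]
r1 m[φ1→X9] = [4, 4, 8]
r1 m[φ2→X12] = [6, 5, 9]
r1 m[φ2→X1] = [9, 4, 7]
r1 m[φ3→X14] = [9, 5, 7]
r1 m[φ3→X10] = [7, 7, 9]
r1 m[φ4→X15] = [5, 9, 9]
r1 m[φ4→X10] = [9, 9, 5]
r1 m[φ5→X12] = [8, 7, 7]
r1 m[φ5→X11] = [8, 7, 7]
r1 m[X12→φ0] = [1, 1, 1]
r1 m[X12→φ2] = [1, 1, 1]
r1 m[X12→φ5] = [1, 1, 1]
r1 m[X15→φ4] = [1, 1, 1]
r1 m[X1→φ2] = [1, 1, 1]
r1 m[X11→φ5] = [1, 1, 1]
r1 m[X14→φ0] = [1, 1, 1]
r1 m[X14→φ1] = [1, 1, 1]
r1 m[X14→φ3] = [1, 1, 1]
r1 m[X10→φ3] = [1, 1, 1]
r1 m[X10→φ4] = [1, 1, 1]
r1 m[X9→φ1] = [1, 1, 1]
r2 m[φ0→X12] = [8, 7, 6]
r2 m[φ0→X14] = [7, 8, 6]
r2 m[φ1→X14] = [4, 8, 4]
r2 m[φ1→X9] = [4, 4, 8]
r2 m[φ2→X12] = [6, 5, 9]
r2 m[φ2→X1] = [9, 4, 7]
r2 m[φ3→X14] = [9, 5, 7]
r2 m[φ3→X10] = [7, 7, 9]
r2 m[φ4→X15] = [5, 9, 9]
r2 m[φ4→X10] = [9, 9, 5]
r2 m[φ5→X12] = [8, 7, 7]
r2 m[φ5→X11] = [8, 7, 7]
r2 m[X12→φ0] = [48, 35, 63]
r2 m[X12→φ2] = [64, 49, 42]
r2 m[X12→φ5] = [48, 35, 54]
r2 m[X15→φ4] = [1, 1, 1]
r2 m[X1→φ2] = [1, 1, 1]
r2 m[X11→φ5] = [1, 1, 1]
r2 m[X14→φ0] = [36, 40, 28]
r2 m[X14→φ1] = [63, 40, 42]
r2 m[X14→φ3] = [28, 64, 24]
r2 m[X10→φ3] = [9, 9, 5]
r2 m[X10→φ4] = [7, 7, 9]
r2 m[X9→φ1] = [1, 1, 1]
r3 m[φ0→X12] = [320, 252, 200]
r3 m[φ0→X14] = [245, 384, 378]
r3 m[φ1→X14] = [4, 8, 4]
r3 m[φ1→X9] = [252, 168, 320]
r3 m[φ2→X12] = [6, 5, 9]
r3 m[φ2→X1] = [378, 168, 384]
r3 m[φ3→X14] = [45, 45, 63]
r3 m[φ3→X10] = [320, 168, 256]
r3 m[φ4→X15] = [45, 63, 63]
r3 m[φ4→X10] = [9, 9, 5]
r3 m[φ5→X12] = [8, 7, 7]
r3 m[φ5→X11] = [384, 336, 378]
r3 m[X12→φ0] = [48, 35, 63]
r3 m[X12→φ2] = [64, 49, 42]
r3 m[X12→φ5] = [48, 35, 54]
r3 m[X15→φ4] = [1, 1, 1]
r3 m[X1→φ2] = [1, 1, 1]
r3 m[X11→φ5] = [1, 1, 1]
r3 m[X14→φ0] = [36, 40, 28]
r3 m[X14→φ1] = [63, 40, 42]
r3 m[X14→φ3] = [28, 64, 24]
r3 m[X10→φ3] = [9, 9, 5]
r3 m[X10→φ4] = [7, 7, 9]
r3 m[X9→φ1] = [1, 1, 1]
r4 m[φ0→X12] = [320, 252, 200]
r4 m[φ0→X14] = [245, 384, 378]
r4 m[φ1→X14] = [4, 8, 4]
r4 m[φ1→X9] = [252, 168, 320]
r4 m[φ2→X12] = [6, 5, 9]
r4 m[φ2→X1] = [378, 168, 384]
r4 m[φ3→X14] = [45, 45, 63]
r4 m[φ3→X10] = [320, 168, 256]
r4 m[φ4→X15] = [45, 63, 63]
r4 m[φ4→X10] = [9, 9, 5]
r4 m[φ5→X12] = [8, 7, 7]
r4 m[φ5→X11] = [384, 336, 378]
r4 m[X12→φ0] = [48, 35, 63]
r4 m[X12→φ2] = [2560, 1764, 1400]
r4 m[X12→φ5] = [1920, 1260, 1800]
r4 m[X15→φ4] = [1, 1, 1]
r4 m[X1→φ2] = [1, 1, 1]
r4 m[X11→φ5] = [1, 1, 1]
r4 m[X14→φ0] = [180, 360, 252]
r4 m[X14→φ1] = [11025, 17280, 23814]
r4 m[X14→φ3] = [980, 3072, 1512]
r4 m[X10→φ3] = [9, 9, 5]
r4 m[X10→φ4] = [320, 168, 256]
r4 m[X9→φ1] = [1, 1, 1]
r5 m[φ0→X12] = [2880, 2160, 1800]
r5 m[φ0→X14] = [245, 384, 378]
r5 m[φ1→X14] = [4, 8, 4]
r5 m[φ1→X9] = [71442, 95256, 138240]
r5 m[φ2→X12] = [6, 5, 9]
r5 m[φ2→X1] = [12600, 5600, 15360]
r5 m[φ3→X14] = [45, 45, 63]
r5 m[φ3→X10] = [15360, 10584, 12288]
r5 m[φ4→X15] = [1280, 2880, 2240]
r5 m[φ4→X10] = [9, 9, 5]
r5 m[φ5→X12] = [8, 7, 7]
r5 m[φ5→X11] = [15360, 13440, 12600]
r5 m[X12→φ0] = [48, 35, 63]
r5 m[X12→φ2] = [2560, 1764, 1400]
r5 m[X12→φ5] = [1920, 1260, 1800]
r5 m[X15→φ4] = [1, 1, 1]
r5 m[X1→φ2] = [1, 1, 1]
r5 m[X11→φ5] = [1, 1, 1]
r5 m[X14→φ0] = [180, 360, 252]
r5 m[X14→φ1] = [11025, 17280, 23814]
r5 m[X14→φ3] = [980, 3072, 1512]
r5 m[X10→φ3] = [9, 9, 5]
r5 m[X10→φ4] = [320, 168, 256]
r5 m[X9→φ1] = [1, 1, 1]
r6 m[φ0→X12] = [2880, 2160, 1800]
r6 m[φ0→X14] = [245, 384, 378]
r6 m[φ1→X14] = [4, 8, 4]
r6 m[φ1→X9] = [71442, 95256, 138240]
r6 m[φ2→X12] = [6, 5, 9]
r6 m[φ2→X1] = [12600, 5600, 15360]
r6 m[φ3→X14] = [45, 45, 63]
r6 m[φ3→X10] = [15360, 10584, 12288]
r6 m[φ4→X15] = [1280, 2880, 2240]
r6 m[φ4→X10] = [9, 9, 5]
r6 m[φ5→X12] = [8, 7, 7]
r6 m[φ5→X11] = [15360, 13440, 12600]
r6 m[X12→φ0] = [48, 35, 63]
r6 m[X12→φ2] = [23040, 15120, 12600]
r6 m[X12→φ5] = [17280, 10800, 16200]
r6 m[X15→φ4] = [1, 1, 1]
r6 m[X1→φ2] = [1, 1, 1]
r6 m[X11→φ5] = [1, 1, 1]
r6 m[X14→φ0] = [180, 360, 252]
r6 m[X14→φ1] = [11025, 17280, 23814]
r6 m[X14→φ3] = [980, 3072, 1512]
r6 m[X10→φ3] = [9, 9, 5]
r6 m[X10→φ4] = [15360, 10584, 12288]
r6 m[X9→φ1] = [1, 1, 1]
r7 m[φ0→X12] = [2880, 2160, 1800]
r7 m[φ0→X14] = [245, 384, 378]
r7 m[φ1→X14] = [4, 8, 4]
r7 m[φ1→X9] = [71442, 95256, 138240]
r7 m[φ2→X12] = [6, 5, 9]
r7 m[φ2→X1] = [113400, 50400, 138240]
r7 m[φ3→X14] = [45, 45, 63]
r7 m[φ3→X10] = [15360, 10584, 12288]
r7 m[φ4→X15] = [61440, 138240, 107520]
r7 m[φ4→X10] = [9, 9, 5]
r7 m[φ5→X12] = [8, 7, 7]
r7 m[φ5→X11] = [138240, 120960, 113400]
r7 m[X12→φ0] = [48, 35, 63]
r7 m[X12→φ2] = [23040, 15120, 12600]
r7 m[X12→φ5] = [17280, 10800, 16200]
r7 m[X15→φ4] = [1, 1, 1]
r7 m[X1→φ2] = [1, 1, 1]
r7 m[X11→φ5] = [1, 1, 1]
r7 m[X14→φ0] = [180, 360, 252]
r7 m[X14→φ1] = [11025, 17280, 23814]
r7 m[X14→φ3] = [980, 3072, 1512]
r7 m[X10→φ3] = [9, 9, 5]
r7 m[X10→φ4] = [15360, 10584, 12288]
r7 m[X9→φ1] = [1, 1, 1]
r8 m[φ0→X12] = [2880, 2160, 1800]
r8 m[φ0→X14] = [245, 384, 378]
r8 m[φ1→X14] = [4, 8, 4]
r8 m[φ1→X9] = [71442, 95256, 138240]
r8 m[φ2→X12] = [6, 5, 9]
r8 m[φ2→X1] = [113400, 50400, 138240]
r8 m[φ3→X14] = [45, 45, 63]
r8 m[φ3→X10] = [15360, 10584, 12288]
r8 m[φ4→X15] = [61440, 138240, 107520]
r8 m[φ4→X10] = [9, 9, 5]
r8 m[φ5→X12] = [8, 7, 7]
r8 m[φ5→X11] = [138240, 120960, 113400]
r8 m[X12→φ0] = [48, 35, 63]
r8 m[X12→φ2] = [23040, 15120, 12600]
r8 m[X12→φ5] = [17280, 10800, 16200]
r8 m[X15→φ4] = [1, 1, 1]
r8 m[X1→φ2] = [1, 1, 1]
r8 m[X11→φ5] = [1, 1, 1]
r8 m[X14→φ0] = [180, 360, 252]
r8 m[X14→φ1] = [11025, 17280, 23814]
r8 m[X14→φ3] = [980, 3072, 1512]
r8 m[X10→φ3] = [9, 9, 5]
r8 m[X10→φ4] = [15360, 10584, 12288]
r8 m[X9→φ1] = [1, 1, 1]
fixed point reached at round 8
traceback from X12: (X12=0, X15=1, X1=2, X11=0, X14=1, X10=0, X9=2), score=138240

assignment: (X12=0, X15=1, X1=2, X11=0, X14=1, X10=0, X9=2); score = 138240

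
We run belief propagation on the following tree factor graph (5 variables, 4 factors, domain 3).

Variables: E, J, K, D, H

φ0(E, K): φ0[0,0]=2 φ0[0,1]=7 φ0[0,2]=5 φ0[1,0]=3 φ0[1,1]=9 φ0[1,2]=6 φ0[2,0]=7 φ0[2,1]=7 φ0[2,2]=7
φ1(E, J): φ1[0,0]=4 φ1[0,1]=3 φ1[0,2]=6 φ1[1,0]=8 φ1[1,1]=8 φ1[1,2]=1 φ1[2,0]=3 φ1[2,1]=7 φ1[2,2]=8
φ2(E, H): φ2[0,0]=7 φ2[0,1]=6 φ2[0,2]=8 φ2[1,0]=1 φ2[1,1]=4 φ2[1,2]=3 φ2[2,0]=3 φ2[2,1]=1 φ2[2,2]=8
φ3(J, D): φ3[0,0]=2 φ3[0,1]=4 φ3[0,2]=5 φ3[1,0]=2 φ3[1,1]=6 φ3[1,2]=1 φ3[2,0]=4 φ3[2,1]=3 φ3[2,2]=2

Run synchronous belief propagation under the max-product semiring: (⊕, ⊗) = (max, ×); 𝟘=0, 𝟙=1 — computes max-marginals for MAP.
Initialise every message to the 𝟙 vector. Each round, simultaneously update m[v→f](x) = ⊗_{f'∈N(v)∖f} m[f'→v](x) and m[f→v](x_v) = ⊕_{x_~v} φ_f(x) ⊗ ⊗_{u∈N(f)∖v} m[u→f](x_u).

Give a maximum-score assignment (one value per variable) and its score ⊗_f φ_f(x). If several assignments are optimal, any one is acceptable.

assignment: (E=2, J=1, K=0, D=1, H=2); score = 2352

init: all messages = 𝟙 over 3 values
r1 m[φ0→E] = [7, 9, 7]
r1 m[φ0→K] = [7, 9, 7]
r1 m[φ1→E] = [6, 8, 8]
r1 m[φ1→J] = [8, 8, 8]
r1 m[φ2→E] = [8, 4, 8]
r1 m[φ2→H] = [7, 6, 8]
r1 m[φ3→J] = [5, 6, 4]
r1 m[φ3→D] = [4, 6, 5]
r1 m[E→φ0] = [1, 1, 1]
r1 m[E→φ1] = [1, 1, 1]
r1 m[E→φ2] = [1, 1, 1]
r1 m[J→φ1] = [1, 1, 1]
r1 m[J→φ3] = [1, 1, 1]
r1 m[K→φ0] = [1, 1, 1]
r1 m[D→φ3] = [1, 1, 1]
r1 m[H→φ2] = [1, 1, 1]
r2 m[φ0→E] = [7, 9, 7]
r2 m[φ0→K] = [7, 9, 7]
r2 m[φ1→E] = [6, 8, 8]
r2 m[φ1→J] = [8, 8, 8]
r2 m[φ2→E] = [8, 4, 8]
r2 m[φ2→H] = [7, 6, 8]
r2 m[φ3→J] = [5, 6, 4]
r2 m[φ3→D] = [4, 6, 5]
r2 m[E→φ0] = [48, 32, 64]
r2 m[E→φ1] = [56, 36, 56]
r2 m[E→φ2] = [42, 72, 56]
r2 m[J→φ1] = [5, 6, 4]
r2 m[J→φ3] = [8, 8, 8]
r2 m[K→φ0] = [1, 1, 1]
r2 m[D→φ3] = [1, 1, 1]
r2 m[H→φ2] = [1, 1, 1]
r3 m[φ0→E] = [7, 9, 7]
r3 m[φ0→K] = [448, 448, 448]
r3 m[φ1→E] = [24, 48, 42]
r3 m[φ1→J] = [288, 392, 448]
r3 m[φ2→E] = [8, 4, 8]
r3 m[φ2→H] = [294, 288, 448]
r3 m[φ3→J] = [5, 6, 4]
r3 m[φ3→D] = [32, 48, 40]
r3 m[E→φ0] = [48, 32, 64]
r3 m[E→φ1] = [56, 36, 56]
r3 m[E→φ2] = [42, 72, 56]
r3 m[J→φ1] = [5, 6, 4]
r3 m[J→φ3] = [8, 8, 8]
r3 m[K→φ0] = [1, 1, 1]
r3 m[D→φ3] = [1, 1, 1]
r3 m[H→φ2] = [1, 1, 1]
r4 m[φ0→E] = [7, 9, 7]
r4 m[φ0→K] = [448, 448, 448]
r4 m[φ1→E] = [24, 48, 42]
r4 m[φ1→J] = [288, 392, 448]
r4 m[φ2→E] = [8, 4, 8]
r4 m[φ2→H] = [294, 288, 448]
r4 m[φ3→J] = [5, 6, 4]
r4 m[φ3→D] = [32, 48, 40]
r4 m[E→φ0] = [192, 192, 336]
r4 m[E→φ1] = [56, 36, 56]
r4 m[E→φ2] = [168, 432, 294]
r4 m[J→φ1] = [5, 6, 4]
r4 m[J→φ3] = [288, 392, 448]
r4 m[K→φ0] = [1, 1, 1]
r4 m[D→φ3] = [1, 1, 1]
r4 m[H→φ2] = [1, 1, 1]
r5 m[φ0→E] = [7, 9, 7]
r5 m[φ0→K] = [2352, 2352, 2352]
r5 m[φ1→E] = [24, 48, 42]
r5 m[φ1→J] = [288, 392, 448]
r5 m[φ2→E] = [8, 4, 8]
r5 m[φ2→H] = [1176, 1728, 2352]
r5 m[φ3→J] = [5, 6, 4]
r5 m[φ3→D] = [1792, 2352, 1440]
r5 m[E→φ0] = [192, 192, 336]
r5 m[E→φ1] = [56, 36, 56]
r5 m[E→φ2] = [168, 432, 294]
r5 m[J→φ1] = [5, 6, 4]
r5 m[J→φ3] = [288, 392, 448]
r5 m[K→φ0] = [1, 1, 1]
r5 m[D→φ3] = [1, 1, 1]
r5 m[H→φ2] = [1, 1, 1]
r6 m[φ0→E] = [7, 9, 7]
r6 m[φ0→K] = [2352, 2352, 2352]
r6 m[φ1→E] = [24, 48, 42]
r6 m[φ1→J] = [288, 392, 448]
r6 m[φ2→E] = [8, 4, 8]
r6 m[φ2→H] = [1176, 1728, 2352]
r6 m[φ3→J] = [5, 6, 4]
r6 m[φ3→D] = [1792, 2352, 1440]
r6 m[E→φ0] = [192, 192, 336]
r6 m[E→φ1] = [56, 36, 56]
r6 m[E→φ2] = [168, 432, 294]
r6 m[J→φ1] = [5, 6, 4]
r6 m[J→φ3] = [288, 392, 448]
r6 m[K→φ0] = [1, 1, 1]
r6 m[D→φ3] = [1, 1, 1]
r6 m[H→φ2] = [1, 1, 1]
fixed point reached at round 6
traceback from E: (E=2, J=1, K=0, D=1, H=2), score=2352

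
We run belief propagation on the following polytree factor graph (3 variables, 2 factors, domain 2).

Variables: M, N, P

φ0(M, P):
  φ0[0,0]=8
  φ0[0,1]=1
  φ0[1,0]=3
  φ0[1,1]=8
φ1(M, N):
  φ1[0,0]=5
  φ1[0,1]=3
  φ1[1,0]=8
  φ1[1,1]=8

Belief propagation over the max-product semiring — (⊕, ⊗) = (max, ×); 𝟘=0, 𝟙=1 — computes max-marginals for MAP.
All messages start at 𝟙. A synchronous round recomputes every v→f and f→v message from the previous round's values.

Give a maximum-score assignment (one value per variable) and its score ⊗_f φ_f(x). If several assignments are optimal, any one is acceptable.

init: all messages = 𝟙 over 2 values
r1 m[φ0→M] = [8, 8]
r1 m[φ0→P] = [8, 8]
r1 m[φ1→M] = [5, 8]
r1 m[φ1→N] = [8, 8]
r1 m[M→φ0] = [1, 1]
r1 m[M→φ1] = [1, 1]
r1 m[N→φ1] = [1, 1]
r1 m[P→φ0] = [1, 1]
r2 m[φ0→M] = [8, 8]
r2 m[φ0→P] = [8, 8]
r2 m[φ1→M] = [5, 8]
r2 m[φ1→N] = [8, 8]
r2 m[M→φ0] = [5, 8]
r2 m[M→φ1] = [8, 8]
r2 m[N→φ1] = [1, 1]
r2 m[P→φ0] = [1, 1]
r3 m[φ0→M] = [8, 8]
r3 m[φ0→P] = [40, 64]
r3 m[φ1→M] = [5, 8]
r3 m[φ1→N] = [64, 64]
r3 m[M→φ0] = [5, 8]
r3 m[M→φ1] = [8, 8]
r3 m[N→φ1] = [1, 1]
r3 m[P→φ0] = [1, 1]
r4 m[φ0→M] = [8, 8]
r4 m[φ0→P] = [40, 64]
r4 m[φ1→M] = [5, 8]
r4 m[φ1→N] = [64, 64]
r4 m[M→φ0] = [5, 8]
r4 m[M→φ1] = [8, 8]
r4 m[N→φ1] = [1, 1]
r4 m[P→φ0] = [1, 1]
fixed point reached at round 4
traceback from M: (M=1, N=0, P=1), score=64

assignment: (M=1, N=0, P=1); score = 64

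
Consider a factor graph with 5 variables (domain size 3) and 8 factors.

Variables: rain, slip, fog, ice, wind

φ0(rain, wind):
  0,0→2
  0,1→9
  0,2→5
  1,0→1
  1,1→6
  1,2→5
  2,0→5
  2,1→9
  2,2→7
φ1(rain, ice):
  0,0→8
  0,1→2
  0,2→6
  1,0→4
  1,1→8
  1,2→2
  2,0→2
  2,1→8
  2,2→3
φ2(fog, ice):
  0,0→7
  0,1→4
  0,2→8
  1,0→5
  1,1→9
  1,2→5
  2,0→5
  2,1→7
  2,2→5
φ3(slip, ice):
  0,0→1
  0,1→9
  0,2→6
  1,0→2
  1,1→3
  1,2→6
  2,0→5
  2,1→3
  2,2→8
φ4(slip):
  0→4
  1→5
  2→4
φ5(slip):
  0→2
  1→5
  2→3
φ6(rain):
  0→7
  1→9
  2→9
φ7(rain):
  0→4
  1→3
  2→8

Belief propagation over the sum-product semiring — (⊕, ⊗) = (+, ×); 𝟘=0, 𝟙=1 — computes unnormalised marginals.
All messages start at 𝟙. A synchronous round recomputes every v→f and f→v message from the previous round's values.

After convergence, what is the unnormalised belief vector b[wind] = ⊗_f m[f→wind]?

b[wind] = [22080176, 53508960, 38962352]

init: all messages = 𝟙 over 3 values
r1 m[φ0→rain] = [16, 12, 21]
r1 m[φ0→wind] = [8, 24, 17]
r1 m[φ1→rain] = [16, 14, 13]
r1 m[φ1→ice] = [14, 18, 11]
r1 m[φ2→fog] = [19, 19, 17]
r1 m[φ2→ice] = [17, 20, 18]
r1 m[φ3→slip] = [16, 11, 16]
r1 m[φ3→ice] = [8, 15, 20]
r1 m[φ4→slip] = [4, 5, 4]
r1 m[φ5→slip] = [2, 5, 3]
r1 m[φ6→rain] = [7, 9, 9]
r1 m[φ7→rain] = [4, 3, 8]
r1 m[rain→φ0] = [1, 1, 1]
r1 m[rain→φ1] = [1, 1, 1]
r1 m[rain→φ6] = [1, 1, 1]
r1 m[rain→φ7] = [1, 1, 1]
r1 m[slip→φ3] = [1, 1, 1]
r1 m[slip→φ4] = [1, 1, 1]
r1 m[slip→φ5] = [1, 1, 1]
r1 m[fog→φ2] = [1, 1, 1]
r1 m[ice→φ1] = [1, 1, 1]
r1 m[ice→φ2] = [1, 1, 1]
r1 m[ice→φ3] = [1, 1, 1]
r1 m[wind→φ0] = [1, 1, 1]
r2 m[φ0→rain] = [16, 12, 21]
r2 m[φ0→wind] = [8, 24, 17]
r2 m[φ1→rain] = [16, 14, 13]
r2 m[φ1→ice] = [14, 18, 11]
r2 m[φ2→fog] = [19, 19, 17]
r2 m[φ2→ice] = [17, 20, 18]
r2 m[φ3→slip] = [16, 11, 16]
r2 m[φ3→ice] = [8, 15, 20]
r2 m[φ4→slip] = [4, 5, 4]
r2 m[φ5→slip] = [2, 5, 3]
r2 m[φ6→rain] = [7, 9, 9]
r2 m[φ7→rain] = [4, 3, 8]
r2 m[rain→φ0] = [448, 378, 936]
r2 m[rain→φ1] = [448, 324, 1512]
r2 m[rain→φ6] = [1024, 504, 2184]
r2 m[rain→φ7] = [1792, 1512, 2457]
r2 m[slip→φ3] = [8, 25, 12]
r2 m[slip→φ4] = [32, 55, 48]
r2 m[slip→φ5] = [64, 55, 64]
r2 m[fog→φ2] = [1, 1, 1]
r2 m[ice→φ1] = [136, 300, 360]
r2 m[ice→φ2] = [112, 270, 220]
r2 m[ice→φ3] = [238, 360, 198]
r2 m[wind→φ0] = [1, 1, 1]
r3 m[φ0→rain] = [16, 12, 21]
r3 m[φ0→wind] = [5954, 14724, 10682]
r3 m[φ1→rain] = [3848, 3664, 3752]
r3 m[φ1→ice] = [7904, 15584, 7872]
r3 m[φ2→fog] = [3624, 4090, 3550]
r3 m[φ2→ice] = [17, 20, 18]
r3 m[φ3→slip] = [4666, 2744, 3854]
r3 m[φ3→ice] = [118, 183, 294]
r3 m[φ4→slip] = [4, 5, 4]
r3 m[φ5→slip] = [2, 5, 3]
r3 m[φ6→rain] = [7, 9, 9]
r3 m[φ7→rain] = [4, 3, 8]
r3 m[rain→φ0] = [448, 378, 936]
r3 m[rain→φ1] = [448, 324, 1512]
r3 m[rain→φ6] = [1024, 504, 2184]
r3 m[rain→φ7] = [1792, 1512, 2457]
r3 m[slip→φ3] = [8, 25, 12]
r3 m[slip→φ4] = [32, 55, 48]
r3 m[slip→φ5] = [64, 55, 64]
r3 m[fog→φ2] = [1, 1, 1]
r3 m[ice→φ1] = [136, 300, 360]
r3 m[ice→φ2] = [112, 270, 220]
r3 m[ice→φ3] = [238, 360, 198]
r3 m[wind→φ0] = [1, 1, 1]
r4 m[φ0→rain] = [16, 12, 21]
r4 m[φ0→wind] = [5954, 14724, 10682]
r4 m[φ1→rain] = [3848, 3664, 3752]
r4 m[φ1→ice] = [7904, 15584, 7872]
r4 m[φ2→fog] = [3624, 4090, 3550]
r4 m[φ2→ice] = [17, 20, 18]
r4 m[φ3→slip] = [4666, 2744, 3854]
r4 m[φ3→ice] = [118, 183, 294]
r4 m[φ4→slip] = [4, 5, 4]
r4 m[φ5→slip] = [2, 5, 3]
r4 m[φ6→rain] = [7, 9, 9]
r4 m[φ7→rain] = [4, 3, 8]
r4 m[rain→φ0] = [107744, 98928, 270144]
r4 m[rain→φ1] = [448, 324, 1512]
r4 m[rain→φ6] = [246272, 131904, 630336]
r4 m[rain→φ7] = [430976, 395712, 709128]
r4 m[slip→φ3] = [8, 25, 12]
r4 m[slip→φ4] = [9332, 13720, 11562]
r4 m[slip→φ5] = [18664, 13720, 15416]
r4 m[fog→φ2] = [1, 1, 1]
r4 m[ice→φ1] = [2006, 3660, 5292]
r4 m[ice→φ2] = [932672, 2851872, 2314368]
r4 m[ice→φ3] = [134368, 311680, 141696]
r4 m[wind→φ0] = [1, 1, 1]
r5 m[φ0→rain] = [16, 12, 21]
r5 m[φ0→wind] = [1665136, 3994560, 2924368]
r5 m[φ1→rain] = [55120, 47888, 49168]
r5 m[φ1→ice] = [7904, 15584, 7872]
r5 m[φ2→fog] = [36451136, 41902048, 36198304]
r5 m[φ2→ice] = [17, 20, 18]
r5 m[φ3→slip] = [3789664, 2053952, 2740448]
r5 m[φ3→ice] = [118, 183, 294]
r5 m[φ4→slip] = [4, 5, 4]
r5 m[φ5→slip] = [2, 5, 3]
r5 m[φ6→rain] = [7, 9, 9]
r5 m[φ7→rain] = [4, 3, 8]
r5 m[rain→φ0] = [107744, 98928, 270144]
r5 m[rain→φ1] = [448, 324, 1512]
r5 m[rain→φ6] = [246272, 131904, 630336]
r5 m[rain→φ7] = [430976, 395712, 709128]
r5 m[slip→φ3] = [8, 25, 12]
r5 m[slip→φ4] = [9332, 13720, 11562]
r5 m[slip→φ5] = [18664, 13720, 15416]
r5 m[fog→φ2] = [1, 1, 1]
r5 m[ice→φ1] = [2006, 3660, 5292]
r5 m[ice→φ2] = [932672, 2851872, 2314368]
r5 m[ice→φ3] = [134368, 311680, 141696]
r5 m[wind→φ0] = [1, 1, 1]
r6 m[φ0→rain] = [16, 12, 21]
r6 m[φ0→wind] = [1665136, 3994560, 2924368]
r6 m[φ1→rain] = [55120, 47888, 49168]
r6 m[φ1→ice] = [7904, 15584, 7872]
r6 m[φ2→fog] = [36451136, 41902048, 36198304]
r6 m[φ2→ice] = [17, 20, 18]
r6 m[φ3→slip] = [3789664, 2053952, 2740448]
r6 m[φ3→ice] = [118, 183, 294]
r6 m[φ4→slip] = [4, 5, 4]
r6 m[φ5→slip] = [2, 5, 3]
r6 m[φ6→rain] = [7, 9, 9]
r6 m[φ7→rain] = [4, 3, 8]
r6 m[rain→φ0] = [1543360, 1292976, 3540096]
r6 m[rain→φ1] = [448, 324, 1512]
r6 m[rain→φ6] = [3527680, 1723968, 8260224]
r6 m[rain→φ7] = [6173440, 5171904, 9292752]
r6 m[slip→φ3] = [8, 25, 12]
r6 m[slip→φ4] = [7579328, 10269760, 8221344]
r6 m[slip→φ5] = [15158656, 10269760, 10961792]
r6 m[fog→φ2] = [1, 1, 1]
r6 m[ice→φ1] = [2006, 3660, 5292]
r6 m[ice→φ2] = [932672, 2851872, 2314368]
r6 m[ice→φ3] = [134368, 311680, 141696]
r6 m[wind→φ0] = [1, 1, 1]
r7 m[φ0→rain] = [16, 12, 21]
r7 m[φ0→wind] = [22080176, 53508960, 38962352]
r7 m[φ1→rain] = [55120, 47888, 49168]
r7 m[φ1→ice] = [7904, 15584, 7872]
r7 m[φ2→fog] = [36451136, 41902048, 36198304]
r7 m[φ2→ice] = [17, 20, 18]
r7 m[φ3→slip] = [3789664, 2053952, 2740448]
r7 m[φ3→ice] = [118, 183, 294]
r7 m[φ4→slip] = [4, 5, 4]
r7 m[φ5→slip] = [2, 5, 3]
r7 m[φ6→rain] = [7, 9, 9]
r7 m[φ7→rain] = [4, 3, 8]
r7 m[rain→φ0] = [1543360, 1292976, 3540096]
r7 m[rain→φ1] = [448, 324, 1512]
r7 m[rain→φ6] = [3527680, 1723968, 8260224]
r7 m[rain→φ7] = [6173440, 5171904, 9292752]
r7 m[slip→φ3] = [8, 25, 12]
r7 m[slip→φ4] = [7579328, 10269760, 8221344]
r7 m[slip→φ5] = [15158656, 10269760, 10961792]
r7 m[fog→φ2] = [1, 1, 1]
r7 m[ice→φ1] = [2006, 3660, 5292]
r7 m[ice→φ2] = [932672, 2851872, 2314368]
r7 m[ice→φ3] = [134368, 311680, 141696]
r7 m[wind→φ0] = [1, 1, 1]
r8 m[φ0→rain] = [16, 12, 21]
r8 m[φ0→wind] = [22080176, 53508960, 38962352]
r8 m[φ1→rain] = [55120, 47888, 49168]
r8 m[φ1→ice] = [7904, 15584, 7872]
r8 m[φ2→fog] = [36451136, 41902048, 36198304]
r8 m[φ2→ice] = [17, 20, 18]
r8 m[φ3→slip] = [3789664, 2053952, 2740448]
r8 m[φ3→ice] = [118, 183, 294]
r8 m[φ4→slip] = [4, 5, 4]
r8 m[φ5→slip] = [2, 5, 3]
r8 m[φ6→rain] = [7, 9, 9]
r8 m[φ7→rain] = [4, 3, 8]
r8 m[rain→φ0] = [1543360, 1292976, 3540096]
r8 m[rain→φ1] = [448, 324, 1512]
r8 m[rain→φ6] = [3527680, 1723968, 8260224]
r8 m[rain→φ7] = [6173440, 5171904, 9292752]
r8 m[slip→φ3] = [8, 25, 12]
r8 m[slip→φ4] = [7579328, 10269760, 8221344]
r8 m[slip→φ5] = [15158656, 10269760, 10961792]
r8 m[fog→φ2] = [1, 1, 1]
r8 m[ice→φ1] = [2006, 3660, 5292]
r8 m[ice→φ2] = [932672, 2851872, 2314368]
r8 m[ice→φ3] = [134368, 311680, 141696]
r8 m[wind→φ0] = [1, 1, 1]
fixed point reached at round 8
b[wind] = ⊗ incoming = [22080176, 53508960, 38962352]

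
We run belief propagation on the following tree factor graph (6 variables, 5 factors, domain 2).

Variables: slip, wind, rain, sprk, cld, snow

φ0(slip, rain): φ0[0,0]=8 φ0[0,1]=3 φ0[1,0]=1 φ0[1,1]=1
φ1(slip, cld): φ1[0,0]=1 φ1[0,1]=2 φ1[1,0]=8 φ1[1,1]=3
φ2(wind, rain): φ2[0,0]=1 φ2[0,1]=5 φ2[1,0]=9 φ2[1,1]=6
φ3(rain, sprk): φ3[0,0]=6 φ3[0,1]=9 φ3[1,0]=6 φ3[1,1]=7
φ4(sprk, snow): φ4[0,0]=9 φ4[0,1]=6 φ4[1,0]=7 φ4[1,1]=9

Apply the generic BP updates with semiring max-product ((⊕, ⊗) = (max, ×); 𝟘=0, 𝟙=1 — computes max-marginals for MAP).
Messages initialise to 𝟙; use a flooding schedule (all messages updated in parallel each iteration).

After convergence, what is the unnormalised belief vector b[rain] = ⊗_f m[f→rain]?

b[rain] = [11664, 3024]

init: all messages = 𝟙 over 2 values
r1 m[φ0→slip] = [8, 1]
r1 m[φ0→rain] = [8, 3]
r1 m[φ1→slip] = [2, 8]
r1 m[φ1→cld] = [8, 3]
r1 m[φ2→wind] = [5, 9]
r1 m[φ2→rain] = [9, 6]
r1 m[φ3→rain] = [9, 7]
r1 m[φ3→sprk] = [6, 9]
r1 m[φ4→sprk] = [9, 9]
r1 m[φ4→snow] = [9, 9]
r1 m[slip→φ0] = [1, 1]
r1 m[slip→φ1] = [1, 1]
r1 m[wind→φ2] = [1, 1]
r1 m[rain→φ0] = [1, 1]
r1 m[rain→φ2] = [1, 1]
r1 m[rain→φ3] = [1, 1]
r1 m[sprk→φ3] = [1, 1]
r1 m[sprk→φ4] = [1, 1]
r1 m[cld→φ1] = [1, 1]
r1 m[snow→φ4] = [1, 1]
r2 m[φ0→slip] = [8, 1]
r2 m[φ0→rain] = [8, 3]
r2 m[φ1→slip] = [2, 8]
r2 m[φ1→cld] = [8, 3]
r2 m[φ2→wind] = [5, 9]
r2 m[φ2→rain] = [9, 6]
r2 m[φ3→rain] = [9, 7]
r2 m[φ3→sprk] = [6, 9]
r2 m[φ4→sprk] = [9, 9]
r2 m[φ4→snow] = [9, 9]
r2 m[slip→φ0] = [2, 8]
r2 m[slip→φ1] = [8, 1]
r2 m[wind→φ2] = [1, 1]
r2 m[rain→φ0] = [81, 42]
r2 m[rain→φ2] = [72, 21]
r2 m[rain→φ3] = [72, 18]
r2 m[sprk→φ3] = [9, 9]
r2 m[sprk→φ4] = [6, 9]
r2 m[cld→φ1] = [1, 1]
r2 m[snow→φ4] = [1, 1]
r3 m[φ0→slip] = [648, 81]
r3 m[φ0→rain] = [16, 8]
r3 m[φ1→slip] = [2, 8]
r3 m[φ1→cld] = [8, 16]
r3 m[φ2→wind] = [105, 648]
r3 m[φ2→rain] = [9, 6]
r3 m[φ3→rain] = [81, 63]
r3 m[φ3→sprk] = [432, 648]
r3 m[φ4→sprk] = [9, 9]
r3 m[φ4→snow] = [63, 81]
r3 m[slip→φ0] = [2, 8]
r3 m[slip→φ1] = [8, 1]
r3 m[wind→φ2] = [1, 1]
r3 m[rain→φ0] = [81, 42]
r3 m[rain→φ2] = [72, 21]
r3 m[rain→φ3] = [72, 18]
r3 m[sprk→φ3] = [9, 9]
r3 m[sprk→φ4] = [6, 9]
r3 m[cld→φ1] = [1, 1]
r3 m[snow→φ4] = [1, 1]
r4 m[φ0→slip] = [648, 81]
r4 m[φ0→rain] = [16, 8]
r4 m[φ1→slip] = [2, 8]
r4 m[φ1→cld] = [8, 16]
r4 m[φ2→wind] = [105, 648]
r4 m[φ2→rain] = [9, 6]
r4 m[φ3→rain] = [81, 63]
r4 m[φ3→sprk] = [432, 648]
r4 m[φ4→sprk] = [9, 9]
r4 m[φ4→snow] = [63, 81]
r4 m[slip→φ0] = [2, 8]
r4 m[slip→φ1] = [648, 81]
r4 m[wind→φ2] = [1, 1]
r4 m[rain→φ0] = [729, 378]
r4 m[rain→φ2] = [1296, 504]
r4 m[rain→φ3] = [144, 48]
r4 m[sprk→φ3] = [9, 9]
r4 m[sprk→φ4] = [432, 648]
r4 m[cld→φ1] = [1, 1]
r4 m[snow→φ4] = [1, 1]
r5 m[φ0→slip] = [5832, 729]
r5 m[φ0→rain] = [16, 8]
r5 m[φ1→slip] = [2, 8]
r5 m[φ1→cld] = [648, 1296]
r5 m[φ2→wind] = [2520, 11664]
r5 m[φ2→rain] = [9, 6]
r5 m[φ3→rain] = [81, 63]
r5 m[φ3→sprk] = [864, 1296]
r5 m[φ4→sprk] = [9, 9]
r5 m[φ4→snow] = [4536, 5832]
r5 m[slip→φ0] = [2, 8]
r5 m[slip→φ1] = [648, 81]
r5 m[wind→φ2] = [1, 1]
r5 m[rain→φ0] = [729, 378]
r5 m[rain→φ2] = [1296, 504]
r5 m[rain→φ3] = [144, 48]
r5 m[sprk→φ3] = [9, 9]
r5 m[sprk→φ4] = [432, 648]
r5 m[cld→φ1] = [1, 1]
r5 m[snow→φ4] = [1, 1]
r6 m[φ0→slip] = [5832, 729]
r6 m[φ0→rain] = [16, 8]
r6 m[φ1→slip] = [2, 8]
r6 m[φ1→cld] = [648, 1296]
r6 m[φ2→wind] = [2520, 11664]
r6 m[φ2→rain] = [9, 6]
r6 m[φ3→rain] = [81, 63]
r6 m[φ3→sprk] = [864, 1296]
r6 m[φ4→sprk] = [9, 9]
r6 m[φ4→snow] = [4536, 5832]
r6 m[slip→φ0] = [2, 8]
r6 m[slip→φ1] = [5832, 729]
r6 m[wind→φ2] = [1, 1]
r6 m[rain→φ0] = [729, 378]
r6 m[rain→φ2] = [1296, 504]
r6 m[rain→φ3] = [144, 48]
r6 m[sprk→φ3] = [9, 9]
r6 m[sprk→φ4] = [864, 1296]
r6 m[cld→φ1] = [1, 1]
r6 m[snow→φ4] = [1, 1]
r7 m[φ0→slip] = [5832, 729]
r7 m[φ0→rain] = [16, 8]
r7 m[φ1→slip] = [2, 8]
r7 m[φ1→cld] = [5832, 11664]
r7 m[φ2→wind] = [2520, 11664]
r7 m[φ2→rain] = [9, 6]
r7 m[φ3→rain] = [81, 63]
r7 m[φ3→sprk] = [864, 1296]
r7 m[φ4→sprk] = [9, 9]
r7 m[φ4→snow] = [9072, 11664]
r7 m[slip→φ0] = [2, 8]
r7 m[slip→φ1] = [5832, 729]
r7 m[wind→φ2] = [1, 1]
r7 m[rain→φ0] = [729, 378]
r7 m[rain→φ2] = [1296, 504]
r7 m[rain→φ3] = [144, 48]
r7 m[sprk→φ3] = [9, 9]
r7 m[sprk→φ4] = [864, 1296]
r7 m[cld→φ1] = [1, 1]
r7 m[snow→φ4] = [1, 1]
r8 m[φ0→slip] = [5832, 729]
r8 m[φ0→rain] = [16, 8]
r8 m[φ1→slip] = [2, 8]
r8 m[φ1→cld] = [5832, 11664]
r8 m[φ2→wind] = [2520, 11664]
r8 m[φ2→rain] = [9, 6]
r8 m[φ3→rain] = [81, 63]
r8 m[φ3→sprk] = [864, 1296]
r8 m[φ4→sprk] = [9, 9]
r8 m[φ4→snow] = [9072, 11664]
r8 m[slip→φ0] = [2, 8]
r8 m[slip→φ1] = [5832, 729]
r8 m[wind→φ2] = [1, 1]
r8 m[rain→φ0] = [729, 378]
r8 m[rain→φ2] = [1296, 504]
r8 m[rain→φ3] = [144, 48]
r8 m[sprk→φ3] = [9, 9]
r8 m[sprk→φ4] = [864, 1296]
r8 m[cld→φ1] = [1, 1]
r8 m[snow→φ4] = [1, 1]
fixed point reached at round 8
b[rain] = ⊗ incoming = [11664, 3024]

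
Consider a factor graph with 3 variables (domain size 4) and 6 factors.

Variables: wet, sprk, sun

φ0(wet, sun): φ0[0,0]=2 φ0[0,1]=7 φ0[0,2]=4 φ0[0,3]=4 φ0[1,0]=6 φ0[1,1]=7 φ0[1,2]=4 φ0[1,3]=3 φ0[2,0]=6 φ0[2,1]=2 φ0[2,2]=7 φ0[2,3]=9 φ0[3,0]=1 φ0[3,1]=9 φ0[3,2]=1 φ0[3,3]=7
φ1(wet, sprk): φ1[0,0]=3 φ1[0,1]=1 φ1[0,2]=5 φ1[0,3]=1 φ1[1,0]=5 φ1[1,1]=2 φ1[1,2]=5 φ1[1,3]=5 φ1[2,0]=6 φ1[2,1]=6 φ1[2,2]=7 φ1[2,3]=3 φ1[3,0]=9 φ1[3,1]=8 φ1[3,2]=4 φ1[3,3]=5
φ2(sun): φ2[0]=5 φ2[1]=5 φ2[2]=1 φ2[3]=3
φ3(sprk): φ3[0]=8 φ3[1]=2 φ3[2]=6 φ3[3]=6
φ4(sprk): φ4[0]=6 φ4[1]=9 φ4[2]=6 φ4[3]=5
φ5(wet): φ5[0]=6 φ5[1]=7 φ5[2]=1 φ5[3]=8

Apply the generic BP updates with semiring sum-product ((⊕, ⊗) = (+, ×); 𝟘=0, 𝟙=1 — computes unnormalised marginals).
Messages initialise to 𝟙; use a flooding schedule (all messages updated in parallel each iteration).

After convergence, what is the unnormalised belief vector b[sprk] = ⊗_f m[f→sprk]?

b[sprk] = [453888, 117180, 265752, 185940]

init: all messages = 𝟙 over 4 values
r1 m[φ0→wet] = [17, 20, 24, 18]
r1 m[φ0→sun] = [15, 25, 16, 23]
r1 m[φ1→wet] = [10, 17, 22, 26]
r1 m[φ1→sprk] = [23, 17, 21, 14]
r1 m[φ2→sun] = [5, 5, 1, 3]
r1 m[φ3→sprk] = [8, 2, 6, 6]
r1 m[φ4→sprk] = [6, 9, 6, 5]
r1 m[φ5→wet] = [6, 7, 1, 8]
r1 m[wet→φ0] = [1, 1, 1, 1]
r1 m[wet→φ1] = [1, 1, 1, 1]
r1 m[wet→φ5] = [1, 1, 1, 1]
r1 m[sprk→φ1] = [1, 1, 1, 1]
r1 m[sprk→φ3] = [1, 1, 1, 1]
r1 m[sprk→φ4] = [1, 1, 1, 1]
r1 m[sun→φ0] = [1, 1, 1, 1]
r1 m[sun→φ2] = [1, 1, 1, 1]
r2 m[φ0→wet] = [17, 20, 24, 18]
r2 m[φ0→sun] = [15, 25, 16, 23]
r2 m[φ1→wet] = [10, 17, 22, 26]
r2 m[φ1→sprk] = [23, 17, 21, 14]
r2 m[φ2→sun] = [5, 5, 1, 3]
r2 m[φ3→sprk] = [8, 2, 6, 6]
r2 m[φ4→sprk] = [6, 9, 6, 5]
r2 m[φ5→wet] = [6, 7, 1, 8]
r2 m[wet→φ0] = [60, 119, 22, 208]
r2 m[wet→φ1] = [102, 140, 24, 144]
r2 m[wet→φ5] = [170, 340, 528, 468]
r2 m[sprk→φ1] = [48, 18, 36, 30]
r2 m[sprk→φ3] = [138, 153, 126, 70]
r2 m[sprk→φ4] = [184, 34, 126, 84]
r2 m[sun→φ0] = [5, 5, 1, 3]
r2 m[sun→φ2] = [15, 25, 16, 23]
r3 m[φ0→wet] = [61, 78, 74, 72]
r3 m[φ0→sun] = [1174, 3169, 1078, 2251]
r3 m[φ1→wet] = [372, 606, 738, 870]
r3 m[φ1→sprk] = [2446, 1678, 1954, 1594]
r3 m[φ2→sun] = [5, 5, 1, 3]
r3 m[φ3→sprk] = [8, 2, 6, 6]
r3 m[φ4→sprk] = [6, 9, 6, 5]
r3 m[φ5→wet] = [6, 7, 1, 8]
r3 m[wet→φ0] = [60, 119, 22, 208]
r3 m[wet→φ1] = [102, 140, 24, 144]
r3 m[wet→φ5] = [170, 340, 528, 468]
r3 m[sprk→φ1] = [48, 18, 36, 30]
r3 m[sprk→φ3] = [138, 153, 126, 70]
r3 m[sprk→φ4] = [184, 34, 126, 84]
r3 m[sun→φ0] = [5, 5, 1, 3]
r3 m[sun→φ2] = [15, 25, 16, 23]
r4 m[φ0→wet] = [61, 78, 74, 72]
r4 m[φ0→sun] = [1174, 3169, 1078, 2251]
r4 m[φ1→wet] = [372, 606, 738, 870]
r4 m[φ1→sprk] = [2446, 1678, 1954, 1594]
r4 m[φ2→sun] = [5, 5, 1, 3]
r4 m[φ3→sprk] = [8, 2, 6, 6]
r4 m[φ4→sprk] = [6, 9, 6, 5]
r4 m[φ5→wet] = [6, 7, 1, 8]
r4 m[wet→φ0] = [2232, 4242, 738, 6960]
r4 m[wet→φ1] = [366, 546, 74, 576]
r4 m[wet→φ5] = [22692, 47268, 54612, 62640]
r4 m[sprk→φ1] = [48, 18, 36, 30]
r4 m[sprk→φ3] = [14676, 15102, 11724, 7970]
r4 m[sprk→φ4] = [19568, 3356, 11724, 9564]
r4 m[sun→φ0] = [5, 5, 1, 3]
r4 m[sun→φ2] = [1174, 3169, 1078, 2251]
r5 m[φ0→wet] = [61, 78, 74, 72]
r5 m[φ0→sun] = [41304, 109434, 38022, 77016]
r5 m[φ1→wet] = [372, 606, 738, 870]
r5 m[φ1→sprk] = [9456, 6510, 7382, 6198]
r5 m[φ2→sun] = [5, 5, 1, 3]
r5 m[φ3→sprk] = [8, 2, 6, 6]
r5 m[φ4→sprk] = [6, 9, 6, 5]
r5 m[φ5→wet] = [6, 7, 1, 8]
r5 m[wet→φ0] = [2232, 4242, 738, 6960]
r5 m[wet→φ1] = [366, 546, 74, 576]
r5 m[wet→φ5] = [22692, 47268, 54612, 62640]
r5 m[sprk→φ1] = [48, 18, 36, 30]
r5 m[sprk→φ3] = [14676, 15102, 11724, 7970]
r5 m[sprk→φ4] = [19568, 3356, 11724, 9564]
r5 m[sun→φ0] = [5, 5, 1, 3]
r5 m[sun→φ2] = [1174, 3169, 1078, 2251]
r6 m[φ0→wet] = [61, 78, 74, 72]
r6 m[φ0→sun] = [41304, 109434, 38022, 77016]
r6 m[φ1→wet] = [372, 606, 738, 870]
r6 m[φ1→sprk] = [9456, 6510, 7382, 6198]
r6 m[φ2→sun] = [5, 5, 1, 3]
r6 m[φ3→sprk] = [8, 2, 6, 6]
r6 m[φ4→sprk] = [6, 9, 6, 5]
r6 m[φ5→wet] = [6, 7, 1, 8]
r6 m[wet→φ0] = [2232, 4242, 738, 6960]
r6 m[wet→φ1] = [366, 546, 74, 576]
r6 m[wet→φ5] = [22692, 47268, 54612, 62640]
r6 m[sprk→φ1] = [48, 18, 36, 30]
r6 m[sprk→φ3] = [56736, 58590, 44292, 30990]
r6 m[sprk→φ4] = [75648, 13020, 44292, 37188]
r6 m[sun→φ0] = [5, 5, 1, 3]
r6 m[sun→φ2] = [41304, 109434, 38022, 77016]
r7 m[φ0→wet] = [61, 78, 74, 72]
r7 m[φ0→sun] = [41304, 109434, 38022, 77016]
r7 m[φ1→wet] = [372, 606, 738, 870]
r7 m[φ1→sprk] = [9456, 6510, 7382, 6198]
r7 m[φ2→sun] = [5, 5, 1, 3]
r7 m[φ3→sprk] = [8, 2, 6, 6]
r7 m[φ4→sprk] = [6, 9, 6, 5]
r7 m[φ5→wet] = [6, 7, 1, 8]
r7 m[wet→φ0] = [2232, 4242, 738, 6960]
r7 m[wet→φ1] = [366, 546, 74, 576]
r7 m[wet→φ5] = [22692, 47268, 54612, 62640]
r7 m[sprk→φ1] = [48, 18, 36, 30]
r7 m[sprk→φ3] = [56736, 58590, 44292, 30990]
r7 m[sprk→φ4] = [75648, 13020, 44292, 37188]
r7 m[sun→φ0] = [5, 5, 1, 3]
r7 m[sun→φ2] = [41304, 109434, 38022, 77016]
fixed point reached at round 7
b[sprk] = ⊗ incoming = [453888, 117180, 265752, 185940]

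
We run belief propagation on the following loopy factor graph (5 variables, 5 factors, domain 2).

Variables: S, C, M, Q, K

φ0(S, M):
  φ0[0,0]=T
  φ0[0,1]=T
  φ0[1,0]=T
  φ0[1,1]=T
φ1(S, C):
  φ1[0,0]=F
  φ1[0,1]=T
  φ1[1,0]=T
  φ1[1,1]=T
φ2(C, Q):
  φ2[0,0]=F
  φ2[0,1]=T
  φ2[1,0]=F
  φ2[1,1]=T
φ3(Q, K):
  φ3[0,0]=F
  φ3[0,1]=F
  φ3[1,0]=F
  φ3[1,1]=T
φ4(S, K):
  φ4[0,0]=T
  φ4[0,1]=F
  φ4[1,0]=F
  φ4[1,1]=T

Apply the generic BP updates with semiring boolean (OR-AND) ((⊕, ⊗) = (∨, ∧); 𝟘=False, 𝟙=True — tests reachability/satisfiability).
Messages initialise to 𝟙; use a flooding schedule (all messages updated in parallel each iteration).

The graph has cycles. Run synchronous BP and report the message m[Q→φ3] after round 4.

init: all messages = 𝟙 over 2 values
r1 m[φ0→S] = [T, T]
r1 m[φ0→M] = [T, T]
r1 m[φ1→S] = [T, T]
r1 m[φ1→C] = [T, T]
r1 m[φ2→C] = [T, T]
r1 m[φ2→Q] = [F, T]
r1 m[φ3→Q] = [F, T]
r1 m[φ3→K] = [F, T]
r1 m[φ4→S] = [T, T]
r1 m[φ4→K] = [T, T]
r1 m[S→φ0] = [T, T]
r1 m[S→φ1] = [T, T]
r1 m[S→φ4] = [T, T]
r1 m[C→φ1] = [T, T]
r1 m[C→φ2] = [T, T]
r1 m[M→φ0] = [T, T]
r1 m[Q→φ2] = [T, T]
r1 m[Q→φ3] = [T, T]
r1 m[K→φ3] = [T, T]
r1 m[K→φ4] = [T, T]
r2 m[φ0→S] = [T, T]
r2 m[φ0→M] = [T, T]
r2 m[φ1→S] = [T, T]
r2 m[φ1→C] = [T, T]
r2 m[φ2→C] = [T, T]
r2 m[φ2→Q] = [F, T]
r2 m[φ3→Q] = [F, T]
r2 m[φ3→K] = [F, T]
r2 m[φ4→S] = [T, T]
r2 m[φ4→K] = [T, T]
r2 m[S→φ0] = [T, T]
r2 m[S→φ1] = [T, T]
r2 m[S→φ4] = [T, T]
r2 m[C→φ1] = [T, T]
r2 m[C→φ2] = [T, T]
r2 m[M→φ0] = [T, T]
r2 m[Q→φ2] = [F, T]
r2 m[Q→φ3] = [F, T]
r2 m[K→φ3] = [T, T]
r2 m[K→φ4] = [F, T]
r3 m[φ0→S] = [T, T]
r3 m[φ0→M] = [T, T]
r3 m[φ1→S] = [T, T]
r3 m[φ1→C] = [T, T]
r3 m[φ2→C] = [T, T]
r3 m[φ2→Q] = [F, T]
r3 m[φ3→Q] = [F, T]
r3 m[φ3→K] = [F, T]
r3 m[φ4→S] = [F, T]
r3 m[φ4→K] = [T, T]
r3 m[S→φ0] = [T, T]
r3 m[S→φ1] = [T, T]
r3 m[S→φ4] = [T, T]
r3 m[C→φ1] = [T, T]
r3 m[C→φ2] = [T, T]
r3 m[M→φ0] = [T, T]
r3 m[Q→φ2] = [F, T]
r3 m[Q→φ3] = [F, T]
r3 m[K→φ3] = [T, T]
r3 m[K→φ4] = [F, T]
r4 m[φ0→S] = [T, T]
r4 m[φ0→M] = [T, T]
r4 m[φ1→S] = [T, T]
r4 m[φ1→C] = [T, T]
r4 m[φ2→C] = [T, T]
r4 m[φ2→Q] = [F, T]
r4 m[φ3→Q] = [F, T]
r4 m[φ3→K] = [F, T]
r4 m[φ4→S] = [F, T]
r4 m[φ4→K] = [T, T]
r4 m[S→φ0] = [F, T]
r4 m[S→φ1] = [F, T]
r4 m[S→φ4] = [T, T]
r4 m[C→φ1] = [T, T]
r4 m[C→φ2] = [T, T]
r4 m[M→φ0] = [T, T]
r4 m[Q→φ2] = [F, T]
r4 m[Q→φ3] = [F, T]
r4 m[K→φ3] = [T, T]
r4 m[K→φ4] = [F, T]

message @ round 4 = [F, T]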